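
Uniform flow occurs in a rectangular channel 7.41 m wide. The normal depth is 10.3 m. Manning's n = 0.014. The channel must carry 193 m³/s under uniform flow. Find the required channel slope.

S = 0.000329

Flow area A = b·y = 7.41 × 10.3 = 76.32 m². Wetted perimeter P = b + 2y = 7.41 + 2×10.3 = 28.01 m.
Hydraulic radius R = A/P = 76.32/28.01 = 2.725 m.
From Manning's equation, S = [nQ / (1 A R^(2/3))]² = [0.014 × 193 / (1 × 76.32 × 2.725^(2/3))]² = 0.000329.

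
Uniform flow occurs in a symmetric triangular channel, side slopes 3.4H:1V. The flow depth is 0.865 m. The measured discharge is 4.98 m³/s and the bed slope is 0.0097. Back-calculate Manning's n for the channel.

n = 0.028

For a triangular section with side slope z = 3.4: A = zy² = 3.4×0.865² = 2.544 m²; P = 2y√(1+z²) = 2×0.865×3.544 = 6.131 m.
Hydraulic radius R = A/P = 2.544/6.131 = 0.4149 m.
Rearranging Manning's equation: n = (1/Q) A R^(2/3) S^(1/2) = (1/4.98) × 2.544 × 0.4149^(2/3) × √0.0097 = 0.028.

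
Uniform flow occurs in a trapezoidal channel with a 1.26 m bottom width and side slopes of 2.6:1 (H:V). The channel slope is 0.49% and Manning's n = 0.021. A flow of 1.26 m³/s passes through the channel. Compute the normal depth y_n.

Manning's equation rearranged: A R^(2/3) = nQ / (1·√S) = 0.021 × 1.26 / (√0.0049) = 0.378.
Trying y = 0.294 m: A R^(2/3) = 0.2072 — too small.
Trying y = 0.472 m: A R^(2/3) = 0.5282 — too large.
Trying y = 0.4 m: A R^(2/3) = 0.3783 — matches.

y_n = 0.4 m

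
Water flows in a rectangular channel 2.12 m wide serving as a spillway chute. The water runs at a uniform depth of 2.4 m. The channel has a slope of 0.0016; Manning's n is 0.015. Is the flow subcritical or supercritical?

Flow area A = b·y = 2.12 × 2.4 = 5.088 m². Wetted perimeter P = b + 2y = 2.12 + 2×2.4 = 6.92 m.
Hydraulic radius R = A/P = 5.088/6.92 = 0.7353 m.
V = (1/n) R^(2/3) √S = (1/0.015) × 0.7353^(2/3) × √0.0016 = 2.172 m/s. Hydraulic depth D_h = A/T = 5.088/2.12 = 2.4 m.
Froude number Fr = V/√(g·D_h) = 2.172/√(9.81×2.4) = 0.448, which is less than 1, so the flow is subcritical.

subcritical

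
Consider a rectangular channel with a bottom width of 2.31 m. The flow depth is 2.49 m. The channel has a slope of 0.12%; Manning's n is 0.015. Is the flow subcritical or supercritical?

Flow area A = b·y = 2.31 × 2.49 = 5.752 m². Wetted perimeter P = b + 2y = 2.31 + 2×2.49 = 7.29 m.
Hydraulic radius R = A/P = 5.752/7.29 = 0.789 m.
V = (1/n) R^(2/3) √S = (1/0.015) × 0.789^(2/3) × √0.0012 = 1.972 m/s. Hydraulic depth D_h = A/T = 5.752/2.31 = 2.49 m.
Froude number Fr = V/√(g·D_h) = 1.972/√(9.81×2.49) = 0.399, which is less than 1, so the flow is subcritical.

subcritical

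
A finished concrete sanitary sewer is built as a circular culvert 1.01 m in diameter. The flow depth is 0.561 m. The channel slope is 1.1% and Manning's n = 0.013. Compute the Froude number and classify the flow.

supercritical

For a circular section of diameter D = 1.01 m at depth y = 0.561 m, the central angle is θ = 2 arccos(1 − 2y/D) = 3.364 rad. Then A = (D²/8)(θ − sin θ) = 0.457 m² and P = Dθ/2 = 1.699 m.
Hydraulic radius R = A/P = 0.457/1.699 = 0.269 m.
V = (1/n) R^(2/3) √S = (1/0.013) × 0.269^(2/3) × √0.011 = 3.362 m/s. Hydraulic depth D_h = A/T = 0.457/1.004 = 0.4553 m.
Froude number Fr = V/√(g·D_h) = 3.362/√(9.81×0.4553) = 1.59, which is greater than 1, so the flow is supercritical.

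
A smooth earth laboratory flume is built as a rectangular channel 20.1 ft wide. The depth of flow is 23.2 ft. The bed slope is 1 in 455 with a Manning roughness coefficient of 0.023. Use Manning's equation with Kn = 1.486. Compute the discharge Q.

Q = 5170 ft³/s

Flow area A = b·y = 20.1 × 23.2 = 466.3 ft². Wetted perimeter P = b + 2y = 20.1 + 2×23.2 = 66.5 ft.
Hydraulic radius R = A/P = 466.3/66.5 = 7.012 ft.
Manning's equation: Q = (1.486/n) A R^(2/3) S^(1/2) = (1.486/0.023) × 466.3 × 7.012^(2/3) × 0.002198^(1/2) = 5170 ft³/s.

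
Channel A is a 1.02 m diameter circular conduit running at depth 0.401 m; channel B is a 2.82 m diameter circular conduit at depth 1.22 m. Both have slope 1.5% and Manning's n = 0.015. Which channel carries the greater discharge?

Channel A: For a circular section of diameter D = 1.02 m at depth y = 0.401 m, the central angle is θ = 2 arccos(1 − 2y/D) = 2.711 rad. Then A = (D²/8)(θ − sin θ) = 0.2982 m² and P = Dθ/2 = 1.383 m. Hydraulic radius R = A/P = 0.2982/1.383 = 0.2157 m. Q_A = (1/0.015)·0.2982·0.2157^(2/3)·√0.015 = 0.8759 m³/s.
Channel B: For a circular section of diameter D = 2.82 m at depth y = 1.22 m, the central angle is θ = 2 arccos(1 − 2y/D) = 2.871 rad. Then A = (D²/8)(θ − sin θ) = 2.589 m² and P = Dθ/2 = 4.048 m. Hydraulic radius R = A/P = 2.589/4.048 = 0.6394 m. Q_B = (1/0.015)·2.589·0.6394^(2/3)·√0.015 = 15.69 m³/s.
Q_A = 0.8759 m³/s vs Q_B = 15.69 m³/s, so channel B carries more.

channel B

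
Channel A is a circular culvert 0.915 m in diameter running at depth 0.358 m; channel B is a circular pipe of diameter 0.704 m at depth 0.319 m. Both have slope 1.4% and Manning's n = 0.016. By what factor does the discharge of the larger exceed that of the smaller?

Channel A: For a circular section of diameter D = 0.915 m at depth y = 0.358 m, the central angle is θ = 2 arccos(1 − 2y/D) = 2.703 rad. Then A = (D²/8)(θ − sin θ) = 0.2385 m² and P = Dθ/2 = 1.237 m. Hydraulic radius R = A/P = 0.2385/1.237 = 0.1928 m. Q_A = (1/0.016)·0.2385·0.1928^(2/3)·√0.014 = 0.5886 m³/s.
Channel B: For a circular section of diameter D = 0.704 m at depth y = 0.319 m, the central angle is θ = 2 arccos(1 − 2y/D) = 2.954 rad. Then A = (D²/8)(θ − sin θ) = 0.1714 m² and P = Dθ/2 = 1.04 m. Hydraulic radius R = A/P = 0.1714/1.04 = 0.1649 m. Q_B = (1/0.016)·0.1714·0.1649^(2/3)·√0.014 = 0.3812 m³/s.
The larger discharge is 0.5886 m³/s and the smaller is 0.3812 m³/s; the ratio is 1.54.

1.54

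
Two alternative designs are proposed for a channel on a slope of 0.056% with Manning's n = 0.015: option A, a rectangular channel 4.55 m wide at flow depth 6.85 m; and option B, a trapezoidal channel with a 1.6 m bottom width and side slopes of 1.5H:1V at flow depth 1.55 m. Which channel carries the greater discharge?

channel A

Channel A: Flow area A = b·y = 4.55 × 6.85 = 31.17 m². Wetted perimeter P = b + 2y = 4.55 + 2×6.85 = 18.25 m. Hydraulic radius R = A/P = 31.17/18.25 = 1.708 m. Q_A = (1/0.015)·31.17·1.708^(2/3)·√0.00056 = 70.25 m³/s.
Channel B: With bottom width b = 1.6 m and side slope z = 1.5: A = (b + zy)y = (1.6 + 1.5×1.55)×1.55 = 6.084 m²; P = b + 2y√(1+z²) = 1.6 + 2×1.55×1.803 = 7.189 m. Hydraulic radius R = A/P = 6.084/7.189 = 0.8463 m. Q_B = (1/0.015)·6.084·0.8463^(2/3)·√0.00056 = 8.587 m³/s.
Q_A = 70.25 m³/s vs Q_B = 8.587 m³/s, so channel A carries more.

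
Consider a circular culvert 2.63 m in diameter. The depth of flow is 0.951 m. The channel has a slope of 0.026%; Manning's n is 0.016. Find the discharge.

For a circular section of diameter D = 2.63 m at depth y = 0.951 m, the central angle is θ = 2 arccos(1 − 2y/D) = 2.581 rad. Then A = (D²/8)(θ − sin θ) = 1.771 m² and P = Dθ/2 = 3.394 m.
Hydraulic radius R = A/P = 1.771/3.394 = 0.522 m.
Manning's equation: Q = (1/n) A R^(2/3) S^(1/2) = (1/0.016) × 1.771 × 0.522^(2/3) × 0.00026^(1/2) = 1.16 m³/s.

Q = 1.16 m³/s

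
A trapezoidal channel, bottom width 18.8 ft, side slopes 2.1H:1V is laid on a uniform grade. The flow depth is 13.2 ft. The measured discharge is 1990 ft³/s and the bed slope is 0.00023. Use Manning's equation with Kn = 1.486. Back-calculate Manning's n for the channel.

n = 0.027

With bottom width b = 18.8 ft and side slope z = 2.1: A = (b + zy)y = (18.8 + 2.1×13.2)×13.2 = 614.1 ft²; P = b + 2y√(1+z²) = 18.8 + 2×13.2×2.326 = 80.2 ft.
Hydraulic radius R = A/P = 614.1/80.2 = 7.656 ft.
Rearranging Manning's equation: n = (1.486/Q) A R^(2/3) S^(1/2) = (1.486/1990) × 614.1 × 7.656^(2/3) × √0.00023 = 0.027.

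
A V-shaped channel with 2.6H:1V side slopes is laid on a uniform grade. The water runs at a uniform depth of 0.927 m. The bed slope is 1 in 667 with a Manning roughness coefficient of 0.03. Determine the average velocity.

V = 0.738 m/s

For a triangular section with side slope z = 2.6: A = zy² = 2.6×0.927² = 2.234 m²; P = 2y√(1+z²) = 2×0.927×2.786 = 5.165 m.
Hydraulic radius R = A/P = 2.234/5.165 = 0.4326 m.
From Manning's equation, V = (1/n) R^(2/3) S^(1/2) = (1/0.03) × 0.4326^(2/3) × 0.001499^(1/2) = 0.738 m/s.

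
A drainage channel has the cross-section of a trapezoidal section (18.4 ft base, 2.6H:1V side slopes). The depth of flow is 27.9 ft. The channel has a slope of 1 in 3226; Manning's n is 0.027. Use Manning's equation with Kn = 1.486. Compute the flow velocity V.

With bottom width b = 18.4 ft and side slope z = 2.6: A = (b + zy)y = (18.4 + 2.6×27.9)×27.9 = 2537 ft²; P = b + 2y√(1+z²) = 18.4 + 2×27.9×2.786 = 173.8 ft.
Hydraulic radius R = A/P = 2537/173.8 = 14.6 ft.
From Manning's equation, V = (1.486/n) R^(2/3) S^(1/2) = (1.486/0.027) × 14.6^(2/3) × 0.00031^(1/2) = 5.79 ft/s.

V = 5.79 ft/s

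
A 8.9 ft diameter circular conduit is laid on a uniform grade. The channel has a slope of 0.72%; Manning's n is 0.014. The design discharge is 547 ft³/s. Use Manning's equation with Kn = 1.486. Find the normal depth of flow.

y_n = 4.83 ft

Manning's equation rearranged: A R^(2/3) = nQ / (1.486·√S) = 0.014 × 547 / (1.486 × √0.0072) = 60.73.
At y = 5.41 ft: A R^(2/3) = 72.66 — over.
At y = 4.15 ft: A R^(2/3) = 47.01 — short.
At y = 4.83 ft: A R^(2/3) = 60.77 — ≈ 60.73.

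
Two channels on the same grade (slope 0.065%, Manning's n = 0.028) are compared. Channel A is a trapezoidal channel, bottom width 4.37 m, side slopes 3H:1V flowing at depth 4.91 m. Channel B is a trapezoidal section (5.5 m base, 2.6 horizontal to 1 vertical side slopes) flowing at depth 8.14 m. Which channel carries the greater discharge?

Channel A: With bottom width b = 4.37 m and side slope z = 3: A = (b + zy)y = (4.37 + 3×4.91)×4.91 = 93.78 m²; P = b + 2y√(1+z²) = 4.37 + 2×4.91×3.162 = 35.42 m. Hydraulic radius R = A/P = 93.78/35.42 = 2.647 m. Q_A = (1/0.028)·93.78·2.647^(2/3)·√0.00065 = 163.4 m³/s.
Channel B: With bottom width b = 5.5 m and side slope z = 2.6: A = (b + zy)y = (5.5 + 2.6×8.14)×8.14 = 217 m²; P = b + 2y√(1+z²) = 5.5 + 2×8.14×2.786 = 50.85 m. Hydraulic radius R = A/P = 217/50.85 = 4.268 m. Q_B = (1/0.028)·217·4.268^(2/3)·√0.00065 = 520 m³/s.
Q_A = 163.4 m³/s vs Q_B = 520 m³/s, so channel B carries more.

channel B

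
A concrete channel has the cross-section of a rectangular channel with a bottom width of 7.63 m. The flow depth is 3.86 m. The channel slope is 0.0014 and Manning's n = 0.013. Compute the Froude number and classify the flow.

Flow area A = b·y = 7.63 × 3.86 = 29.45 m². Wetted perimeter P = b + 2y = 7.63 + 2×3.86 = 15.35 m.
Hydraulic radius R = A/P = 29.45/15.35 = 1.919 m.
V = (1/n) R^(2/3) √S = (1/0.013) × 1.919^(2/3) × √0.0014 = 4.444 m/s. Hydraulic depth D_h = A/T = 29.45/7.63 = 3.86 m.
Froude number Fr = V/√(g·D_h) = 4.444/√(9.81×3.86) = 0.722, which is less than 1, so the flow is subcritical.

subcritical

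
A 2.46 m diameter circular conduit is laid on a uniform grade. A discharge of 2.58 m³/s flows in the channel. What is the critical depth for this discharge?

y_c = 0.716 m

At critical depth, Q² T / (g A³) = 1, i.e. A³/T = Q²/g = 2.58²/9.81 = 0.6785.
At y = 0.641 m: A³/T = 0.4425 — short.
At y = 0.882 m: A³/T = 1.524 — over.
At y = 0.716 m: A³/T = 0.6802 — close enough.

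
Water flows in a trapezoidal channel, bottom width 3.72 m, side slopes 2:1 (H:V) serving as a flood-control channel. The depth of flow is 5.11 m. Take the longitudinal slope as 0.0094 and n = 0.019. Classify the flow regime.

supercritical

With bottom width b = 3.72 m and side slope z = 2: A = (b + zy)y = (3.72 + 2×5.11)×5.11 = 71.23 m²; P = b + 2y√(1+z²) = 3.72 + 2×5.11×2.236 = 26.57 m.
Hydraulic radius R = A/P = 71.23/26.57 = 2.681 m.
V = (1/n) R^(2/3) √S = (1/0.019) × 2.681^(2/3) × √0.0094 = 9.847 m/s. Hydraulic depth D_h = A/T = 71.23/24.16 = 2.948 m.
Froude number Fr = V/√(g·D_h) = 9.847/√(9.81×2.948) = 1.83, which is greater than 1, so the flow is supercritical.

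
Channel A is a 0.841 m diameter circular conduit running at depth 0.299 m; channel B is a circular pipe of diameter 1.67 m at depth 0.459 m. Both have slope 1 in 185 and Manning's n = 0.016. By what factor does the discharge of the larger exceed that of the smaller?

3.8

Channel A: For a circular section of diameter D = 0.841 m at depth y = 0.299 m, the central angle is θ = 2 arccos(1 − 2y/D) = 2.555 rad. Then A = (D²/8)(θ − sin θ) = 0.177 m² and P = Dθ/2 = 1.075 m. Hydraulic radius R = A/P = 0.177/1.075 = 0.1647 m. Q_A = (1/0.016)·0.177·0.1647^(2/3)·√0.005405 = 0.2444 m³/s.
Channel B: For a circular section of diameter D = 1.67 m at depth y = 0.459 m, the central angle is θ = 2 arccos(1 − 2y/D) = 2.207 rad. Then A = (D²/8)(θ − sin θ) = 0.4892 m² and P = Dθ/2 = 1.843 m. Hydraulic radius R = A/P = 0.4892/1.843 = 0.2654 m. Q_B = (1/0.016)·0.4892·0.2654^(2/3)·√0.005405 = 0.9284 m³/s.
The larger discharge is 0.9284 m³/s and the smaller is 0.2444 m³/s; the ratio is 3.8.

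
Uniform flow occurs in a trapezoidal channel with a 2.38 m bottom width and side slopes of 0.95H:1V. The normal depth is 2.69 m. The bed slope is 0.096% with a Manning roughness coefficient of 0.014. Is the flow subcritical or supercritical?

subcritical

With bottom width b = 2.38 m and side slope z = 0.95: A = (b + zy)y = (2.38 + 0.95×2.69)×2.69 = 13.28 m²; P = b + 2y√(1+z²) = 2.38 + 2×2.69×1.379 = 9.801 m.
Hydraulic radius R = A/P = 13.28/9.801 = 1.355 m.
V = (1/n) R^(2/3) √S = (1/0.014) × 1.355^(2/3) × √0.00096 = 2.71 m/s. Hydraulic depth D_h = A/T = 13.28/7.491 = 1.772 m.
Froude number Fr = V/√(g·D_h) = 2.71/√(9.81×1.772) = 0.65, which is less than 1, so the flow is subcritical.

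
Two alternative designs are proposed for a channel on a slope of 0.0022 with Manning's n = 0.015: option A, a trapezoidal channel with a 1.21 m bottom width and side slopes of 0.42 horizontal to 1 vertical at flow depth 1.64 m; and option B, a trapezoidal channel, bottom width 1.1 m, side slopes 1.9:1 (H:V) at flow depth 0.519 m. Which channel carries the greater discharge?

channel A

Channel A: With bottom width b = 1.21 m and side slope z = 0.42: A = (b + zy)y = (1.21 + 0.42×1.64)×1.64 = 3.114 m²; P = b + 2y√(1+z²) = 1.21 + 2×1.64×1.085 = 4.768 m. Hydraulic radius R = A/P = 3.114/4.768 = 0.6532 m. Q_A = (1/0.015)·3.114·0.6532^(2/3)·√0.0022 = 7.33 m³/s.
Channel B: With bottom width b = 1.1 m and side slope z = 1.9: A = (b + zy)y = (1.1 + 1.9×0.519)×0.519 = 1.083 m²; P = b + 2y√(1+z²) = 1.1 + 2×0.519×2.147 = 3.329 m. Hydraulic radius R = A/P = 1.083/3.329 = 0.3253 m. Q_B = (1/0.015)·1.083·0.3253^(2/3)·√0.0022 = 1.601 m³/s.
Q_A = 7.33 m³/s vs Q_B = 1.601 m³/s, so channel A carries more.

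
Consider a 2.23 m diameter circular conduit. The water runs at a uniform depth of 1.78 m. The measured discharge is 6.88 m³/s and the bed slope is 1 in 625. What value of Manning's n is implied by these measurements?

n = 0.015

For a circular section of diameter D = 2.23 m at depth y = 1.78 m, the central angle is θ = 2 arccos(1 − 2y/D) = 4.42 rad. Then A = (D²/8)(θ − sin θ) = 3.342 m² and P = Dθ/2 = 4.928 m.
Hydraulic radius R = A/P = 3.342/4.928 = 0.6783 m.
Rearranging Manning's equation: n = (1/Q) A R^(2/3) S^(1/2) = (1/6.88) × 3.342 × 0.6783^(2/3) × √0.0016 = 0.015.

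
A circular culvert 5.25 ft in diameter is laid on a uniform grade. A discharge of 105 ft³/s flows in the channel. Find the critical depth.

At critical depth, Q² T / (g A³) = 1, i.e. A³/T = Q²/g = 105²/32.2 = 342.4.
Try y = 2.3 ft: A³/T = 145.7 — too small.
Try y = 2.88 ft: A³/T = 344.1 — matches.

y_c = 2.88 ft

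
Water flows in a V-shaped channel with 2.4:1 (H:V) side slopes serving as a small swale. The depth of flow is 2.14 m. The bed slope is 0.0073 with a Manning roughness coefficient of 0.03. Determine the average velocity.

V = 2.82 m/s

For a triangular section with side slope z = 2.4: A = zy² = 2.4×2.14² = 10.99 m²; P = 2y√(1+z²) = 2×2.14×2.6 = 11.13 m.
Hydraulic radius R = A/P = 10.99/11.13 = 0.9877 m.
From Manning's equation, V = (1/n) R^(2/3) S^(1/2) = (1/0.03) × 0.9877^(2/3) × 0.0073^(1/2) = 2.82 m/s.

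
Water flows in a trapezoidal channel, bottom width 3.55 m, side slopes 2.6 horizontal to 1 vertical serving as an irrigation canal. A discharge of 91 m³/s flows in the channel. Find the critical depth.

y_c = 2.42 m

At critical depth, Q² T / (g A³) = 1, i.e. A³/T = Q²/g = 91²/9.81 = 844.1.
Try y = 2.73 m: A³/T = 1384 — too large.
Try y = 1.93 m: A³/T = 332.8 — too small.
Try y = 2.42 m: A³/T = 837.4 — ≈ 844.1.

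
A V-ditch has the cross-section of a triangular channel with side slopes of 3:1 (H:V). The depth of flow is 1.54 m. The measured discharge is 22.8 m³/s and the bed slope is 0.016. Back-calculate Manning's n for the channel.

For a triangular section with side slope z = 3: A = zy² = 3×1.54² = 7.115 m²; P = 2y√(1+z²) = 2×1.54×3.162 = 9.74 m.
Hydraulic radius R = A/P = 7.115/9.74 = 0.7305 m.
Rearranging Manning's equation: n = (1/Q) A R^(2/3) S^(1/2) = (1/22.8) × 7.115 × 0.7305^(2/3) × √0.016 = 0.032.

n = 0.032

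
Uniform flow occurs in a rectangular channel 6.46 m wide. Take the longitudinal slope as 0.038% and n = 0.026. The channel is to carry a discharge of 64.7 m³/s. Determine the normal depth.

y_n = 7.72 m

Manning's equation rearranged: A R^(2/3) = nQ / (1·√S) = 0.026 × 64.7 / (√0.00038) = 86.3.
At y = 6.42 m: A R^(2/3) = 69.06 — short.
At y = 8.57 m: A R^(2/3) = 97.74 — over.
At y = 7.72 m: A R^(2/3) = 86.32 — close enough.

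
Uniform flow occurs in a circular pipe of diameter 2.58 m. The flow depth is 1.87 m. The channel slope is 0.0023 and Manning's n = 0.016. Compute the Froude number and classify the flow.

For a circular section of diameter D = 2.58 m at depth y = 1.87 m, the central angle is θ = 2 arccos(1 − 2y/D) = 4.074 rad. Then A = (D²/8)(θ − sin θ) = 4.058 m² and P = Dθ/2 = 5.256 m.
Hydraulic radius R = A/P = 4.058/5.256 = 0.7722 m.
V = (1/n) R^(2/3) √S = (1/0.016) × 0.7722^(2/3) × √0.0023 = 2.523 m/s. Hydraulic depth D_h = A/T = 4.058/2.305 = 1.761 m.
Froude number Fr = V/√(g·D_h) = 2.523/√(9.81×1.761) = 0.607, which is less than 1, so the flow is subcritical.

subcritical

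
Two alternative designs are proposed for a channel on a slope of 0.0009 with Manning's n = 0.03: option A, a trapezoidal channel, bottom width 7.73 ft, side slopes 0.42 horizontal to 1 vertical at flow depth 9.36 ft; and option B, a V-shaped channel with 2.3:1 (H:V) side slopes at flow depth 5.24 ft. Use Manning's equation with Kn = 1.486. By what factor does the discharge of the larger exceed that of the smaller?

2.38

Channel A: With bottom width b = 7.73 ft and side slope z = 0.42: A = (b + zy)y = (7.73 + 0.42×9.36)×9.36 = 109.1 ft²; P = b + 2y√(1+z²) = 7.73 + 2×9.36×1.085 = 28.03 ft. Hydraulic radius R = A/P = 109.1/28.03 = 3.893 ft. Q_A = (1.486/0.03)·109.1·3.893^(2/3)·√0.0009 = 401.4 ft³/s.
Channel B: For a triangular section with side slope z = 2.3: A = zy² = 2.3×5.24² = 63.15 ft²; P = 2y√(1+z²) = 2×5.24×2.508 = 26.28 ft. Hydraulic radius R = A/P = 63.15/26.28 = 2.403 ft. Q_B = (1.486/0.03)·63.15·2.403^(2/3)·√0.0009 = 168.3 ft³/s.
The larger discharge is 401.4 ft³/s and the smaller is 168.3 ft³/s; the ratio is 2.38.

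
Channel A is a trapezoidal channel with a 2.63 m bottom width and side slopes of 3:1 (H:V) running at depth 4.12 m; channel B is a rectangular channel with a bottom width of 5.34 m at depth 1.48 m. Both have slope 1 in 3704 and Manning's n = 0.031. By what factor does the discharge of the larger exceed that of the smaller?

13.5

Channel A: With bottom width b = 2.63 m and side slope z = 3: A = (b + zy)y = (2.63 + 3×4.12)×4.12 = 61.76 m²; P = b + 2y√(1+z²) = 2.63 + 2×4.12×3.162 = 28.69 m. Hydraulic radius R = A/P = 61.76/28.69 = 2.153 m. Q_A = (1/0.031)·61.76·2.153^(2/3)·√0.00027 = 54.58 m³/s.
Channel B: Flow area A = b·y = 5.34 × 1.48 = 7.903 m². Wetted perimeter P = b + 2y = 5.34 + 2×1.48 = 8.3 m. Hydraulic radius R = A/P = 7.903/8.3 = 0.9522 m. Q_B = (1/0.031)·7.903·0.9522^(2/3)·√0.00027 = 4.054 m³/s.
The larger discharge is 54.58 m³/s and the smaller is 4.054 m³/s; the ratio is 13.5.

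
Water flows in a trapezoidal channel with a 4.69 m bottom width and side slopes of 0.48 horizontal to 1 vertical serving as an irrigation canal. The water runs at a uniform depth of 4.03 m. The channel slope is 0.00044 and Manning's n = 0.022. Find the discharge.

Q = 39.8 m³/s

With bottom width b = 4.69 m and side slope z = 0.48: A = (b + zy)y = (4.69 + 0.48×4.03)×4.03 = 26.7 m²; P = b + 2y√(1+z²) = 4.69 + 2×4.03×1.109 = 13.63 m.
Hydraulic radius R = A/P = 26.7/13.63 = 1.959 m.
Manning's equation: Q = (1/n) A R^(2/3) S^(1/2) = (1/0.022) × 26.7 × 1.959^(2/3) × 0.00044^(1/2) = 39.8 m³/s.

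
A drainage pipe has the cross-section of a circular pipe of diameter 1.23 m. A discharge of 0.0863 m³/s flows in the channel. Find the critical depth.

At critical depth, Q² T / (g A³) = 1, i.e. A³/T = Q²/g = 0.0863²/9.81 = 0.0007592.
Trying y = 0.108 m: A³/T = 0.0001914 — low.
Trying y = 0.175 m: A³/T = 0.001291 — high.
Trying y = 0.153 m: A³/T = 0.0007596 — close enough.

y_c = 0.153 m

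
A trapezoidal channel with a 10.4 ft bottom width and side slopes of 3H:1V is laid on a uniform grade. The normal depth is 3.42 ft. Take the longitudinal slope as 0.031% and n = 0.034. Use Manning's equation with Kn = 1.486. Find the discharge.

With bottom width b = 10.4 ft and side slope z = 3: A = (b + zy)y = (10.4 + 3×3.42)×3.42 = 70.66 ft²; P = b + 2y√(1+z²) = 10.4 + 2×3.42×3.162 = 32.03 ft.
Hydraulic radius R = A/P = 70.66/32.03 = 2.206 ft.
Manning's equation: Q = (1.486/n) A R^(2/3) S^(1/2) = (1.486/0.034) × 70.66 × 2.206^(2/3) × 0.00031^(1/2) = 92.1 ft³/s.

Q = 92.1 ft³/s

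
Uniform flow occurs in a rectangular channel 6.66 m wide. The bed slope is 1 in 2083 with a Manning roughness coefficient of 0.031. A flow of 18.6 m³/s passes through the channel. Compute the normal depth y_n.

y_n = 2.94 m

Manning's equation rearranged: A R^(2/3) = nQ / (1·√S) = 0.031 × 18.6 / (√0.0004801) = 26.32.
Try y = 2.06 m: A R^(2/3) = 16.11 — short.
Try y = 3.23 m: A R^(2/3) = 29.91 — over.
Try y = 2.94 m: A R^(2/3) = 26.35 — close enough.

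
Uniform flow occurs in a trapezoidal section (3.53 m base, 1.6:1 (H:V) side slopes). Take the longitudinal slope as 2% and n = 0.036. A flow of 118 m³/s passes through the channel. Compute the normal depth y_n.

Manning's equation rearranged: A R^(2/3) = nQ / (1·√S) = 0.036 × 118 / (√0.02) = 30.04.
At y = 3.08 m: A R^(2/3) = 37.39 — over.
At y = 2.46 m: A R^(2/3) = 23.35 — short.
At y = 2.78 m: A R^(2/3) = 30.11 — matches.

y_n = 2.78 m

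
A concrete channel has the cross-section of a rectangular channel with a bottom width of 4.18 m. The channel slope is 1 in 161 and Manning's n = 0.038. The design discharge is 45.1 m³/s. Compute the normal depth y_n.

Manning's equation rearranged: A R^(2/3) = nQ / (1·√S) = 0.038 × 45.1 / (√0.006211) = 21.75.
At y = 4.88 m: A R^(2/3) = 26.29 — too large.
At y = 4.17 m: A R^(2/3) = 21.73 — matches.

y_n = 4.17 m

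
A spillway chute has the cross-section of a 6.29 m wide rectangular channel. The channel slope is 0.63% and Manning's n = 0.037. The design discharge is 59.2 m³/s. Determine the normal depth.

Manning's equation rearranged: A R^(2/3) = nQ / (1·√S) = 0.037 × 59.2 / (√0.0063) = 27.6.
At y = 3.63 m: A R^(2/3) = 32.33 — too large.
At y = 2.36 m: A R^(2/3) = 18.12 — too small.
At y = 3.22 m: A R^(2/3) = 27.6 — ≈ 27.6.

y_n = 3.22 m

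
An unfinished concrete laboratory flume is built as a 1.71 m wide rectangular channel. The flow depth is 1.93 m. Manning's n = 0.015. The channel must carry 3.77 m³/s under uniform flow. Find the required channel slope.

Flow area A = b·y = 1.71 × 1.93 = 3.3 m². Wetted perimeter P = b + 2y = 1.71 + 2×1.93 = 5.57 m.
Hydraulic radius R = A/P = 3.3/5.57 = 0.5925 m.
From Manning's equation, S = [nQ / (1 A R^(2/3))]² = [0.015 × 3.77 / (1 × 3.3 × 0.5925^(2/3))]² = 0.00059.

S = 0.00059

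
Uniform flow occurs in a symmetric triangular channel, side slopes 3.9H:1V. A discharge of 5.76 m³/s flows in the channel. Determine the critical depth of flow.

At critical depth, Q² T / (g A³) = 1, i.e. A³/T = Q²/g = 5.76²/9.81 = 3.382.
Try y = 0.628 m: A³/T = 0.7428 — short.
Try y = 0.85 m: A³/T = 3.374 — ≈ 3.382.

y_c = 0.85 m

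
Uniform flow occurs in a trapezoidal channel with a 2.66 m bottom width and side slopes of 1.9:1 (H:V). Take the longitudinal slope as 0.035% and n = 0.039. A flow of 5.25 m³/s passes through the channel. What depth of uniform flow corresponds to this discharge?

Manning's equation rearranged: A R^(2/3) = nQ / (1·√S) = 0.039 × 5.25 / (√0.00035) = 10.94.
Try y = 2.22 m: A R^(2/3) = 17.74 — high.
Try y = 1.77 m: A R^(2/3) = 10.94 — close enough.

y_n = 1.77 m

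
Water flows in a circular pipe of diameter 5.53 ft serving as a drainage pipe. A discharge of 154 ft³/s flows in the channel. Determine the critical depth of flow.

y_c = 3.46 ft

At critical depth, Q² T / (g A³) = 1, i.e. A³/T = Q²/g = 154²/32.2 = 736.5.
Try y = 4.1 ft: A³/T = 1437 — over.
Try y = 2.67 ft: A³/T = 274 — short.
Try y = 3.46 ft: A³/T = 738.5 — ≈ 736.5.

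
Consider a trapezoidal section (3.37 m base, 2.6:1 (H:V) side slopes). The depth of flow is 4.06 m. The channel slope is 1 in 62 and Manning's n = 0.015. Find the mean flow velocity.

With bottom width b = 3.37 m and side slope z = 2.6: A = (b + zy)y = (3.37 + 2.6×4.06)×4.06 = 56.54 m²; P = b + 2y√(1+z²) = 3.37 + 2×4.06×2.786 = 25.99 m.
Hydraulic radius R = A/P = 56.54/25.99 = 2.175 m.
From Manning's equation, V = (1/n) R^(2/3) S^(1/2) = (1/0.015) × 2.175^(2/3) × 0.01613^(1/2) = 14.2 m/s.

V = 14.2 m/s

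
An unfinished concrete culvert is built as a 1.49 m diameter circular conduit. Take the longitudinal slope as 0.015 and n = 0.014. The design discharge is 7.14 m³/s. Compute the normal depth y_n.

Manning's equation rearranged: A R^(2/3) = nQ / (1·√S) = 0.014 × 7.14 / (√0.015) = 0.8162.
At y = 0.854 m: A R^(2/3) = 0.5648 — low.
At y = 1.34 m: A R^(2/3) = 0.9618 — high.
At y = 1.11 m: A R^(2/3) = 0.8167 — matches.

y_n = 1.11 m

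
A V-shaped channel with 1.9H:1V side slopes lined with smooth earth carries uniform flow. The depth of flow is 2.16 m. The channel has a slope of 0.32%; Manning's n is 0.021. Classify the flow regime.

subcritical

For a triangular section with side slope z = 1.9: A = zy² = 1.9×2.16² = 8.865 m²; P = 2y√(1+z²) = 2×2.16×2.147 = 9.275 m.
Hydraulic radius R = A/P = 8.865/9.275 = 0.9557 m.
V = (1/n) R^(2/3) √S = (1/0.021) × 0.9557^(2/3) × √0.0032 = 2.614 m/s. Hydraulic depth D_h = A/T = 8.865/8.208 = 1.08 m.
Froude number Fr = V/√(g·D_h) = 2.614/√(9.81×1.08) = 0.803, which is less than 1, so the flow is subcritical.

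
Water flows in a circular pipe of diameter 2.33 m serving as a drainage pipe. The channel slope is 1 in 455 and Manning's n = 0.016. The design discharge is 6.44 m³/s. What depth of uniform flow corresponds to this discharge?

y_n = 1.49 m

Manning's equation rearranged: A R^(2/3) = nQ / (1·√S) = 0.016 × 6.44 / (√0.002198) = 2.198.
Try y = 1.07 m: A R^(2/3) = 1.284 — short.
Try y = 1.77 m: A R^(2/3) = 2.752 — over.
Try y = 1.49 m: A R^(2/3) = 2.197 — ≈ 2.198.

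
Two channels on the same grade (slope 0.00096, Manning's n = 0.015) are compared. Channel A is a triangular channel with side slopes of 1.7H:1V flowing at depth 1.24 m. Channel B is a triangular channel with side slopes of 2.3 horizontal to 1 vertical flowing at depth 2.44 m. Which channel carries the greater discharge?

Channel A: For a triangular section with side slope z = 1.7: A = zy² = 1.7×1.24² = 2.614 m²; P = 2y√(1+z²) = 2×1.24×1.972 = 4.891 m. Hydraulic radius R = A/P = 2.614/4.891 = 0.5344 m. Q_A = (1/0.015)·2.614·0.5344^(2/3)·√0.00096 = 3.556 m³/s.
Channel B: For a triangular section with side slope z = 2.3: A = zy² = 2.3×2.44² = 13.69 m²; P = 2y√(1+z²) = 2×2.44×2.508 = 12.24 m. Hydraulic radius R = A/P = 13.69/12.24 = 1.119 m. Q_B = (1/0.015)·13.69·1.119^(2/3)·√0.00096 = 30.48 m³/s.
Q_A = 3.556 m³/s vs Q_B = 30.48 m³/s, so channel B carries more.

channel B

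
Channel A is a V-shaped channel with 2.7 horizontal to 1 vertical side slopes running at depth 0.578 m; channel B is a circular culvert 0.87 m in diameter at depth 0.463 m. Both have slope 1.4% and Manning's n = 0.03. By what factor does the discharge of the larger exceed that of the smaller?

Channel A: For a triangular section with side slope z = 2.7: A = zy² = 2.7×0.578² = 0.902 m²; P = 2y√(1+z²) = 2×0.578×2.879 = 3.328 m. Hydraulic radius R = A/P = 0.902/3.328 = 0.271 m. Q_A = (1/0.03)·0.902·0.271^(2/3)·√0.014 = 1.49 m³/s.
Channel B: For a circular section of diameter D = 0.87 m at depth y = 0.463 m, the central angle is θ = 2 arccos(1 − 2y/D) = 3.27 rad. Then A = (D²/8)(θ − sin θ) = 0.3216 m² and P = Dθ/2 = 1.423 m. Hydraulic radius R = A/P = 0.3216/1.423 = 0.226 m. Q_B = (1/0.03)·0.3216·0.226^(2/3)·√0.014 = 0.4706 m³/s.
The larger discharge is 1.49 m³/s and the smaller is 0.4706 m³/s; the ratio is 3.17.

3.17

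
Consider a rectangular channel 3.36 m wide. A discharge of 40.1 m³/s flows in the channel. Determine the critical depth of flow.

y_c = 2.44 m

For a rectangular channel, critical depth y_c = (q²/g)^(1/3) where q = Q/b = 40.1/3.36 = 11.93 m²/s.
So y_c = (11.93²/9.81)^(1/3) = 2.44 m.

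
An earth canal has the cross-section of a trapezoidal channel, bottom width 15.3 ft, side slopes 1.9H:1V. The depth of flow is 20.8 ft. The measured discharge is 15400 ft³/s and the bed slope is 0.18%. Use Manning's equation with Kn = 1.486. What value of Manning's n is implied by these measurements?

With bottom width b = 15.3 ft and side slope z = 1.9: A = (b + zy)y = (15.3 + 1.9×20.8)×20.8 = 1140 ft²; P = b + 2y√(1+z²) = 15.3 + 2×20.8×2.147 = 104.6 ft.
Hydraulic radius R = A/P = 1140/104.6 = 10.9 ft.
Rearranging Manning's equation: n = (1.486/Q) A R^(2/3) S^(1/2) = (1.486/15400) × 1140 × 10.9^(2/3) × √0.0018 = 0.0229.

n = 0.0229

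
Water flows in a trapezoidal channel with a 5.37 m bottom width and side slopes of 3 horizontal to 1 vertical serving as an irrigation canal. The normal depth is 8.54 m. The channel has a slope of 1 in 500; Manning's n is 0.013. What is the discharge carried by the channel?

Q = 2470 m³/s

With bottom width b = 5.37 m and side slope z = 3: A = (b + zy)y = (5.37 + 3×8.54)×8.54 = 264.7 m²; P = b + 2y√(1+z²) = 5.37 + 2×8.54×3.162 = 59.38 m.
Hydraulic radius R = A/P = 264.7/59.38 = 4.457 m.
Manning's equation: Q = (1/n) A R^(2/3) S^(1/2) = (1/0.013) × 264.7 × 4.457^(2/3) × 0.002^(1/2) = 2470 m³/s.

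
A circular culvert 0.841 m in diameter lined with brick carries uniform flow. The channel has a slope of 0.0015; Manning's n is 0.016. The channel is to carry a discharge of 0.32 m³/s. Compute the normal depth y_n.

y_n = 0.505 m

Manning's equation rearranged: A R^(2/3) = nQ / (1·√S) = 0.016 × 0.32 / (√0.0015) = 0.1322.
At y = 0.409 m: A R^(2/3) = 0.09367 — too small.
At y = 0.594 m: A R^(2/3) = 0.1664 — too large.
At y = 0.505 m: A R^(2/3) = 0.1321 — close enough.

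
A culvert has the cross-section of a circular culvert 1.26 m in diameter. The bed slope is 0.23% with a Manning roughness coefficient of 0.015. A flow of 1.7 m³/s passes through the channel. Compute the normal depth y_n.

Manning's equation rearranged: A R^(2/3) = nQ / (1·√S) = 0.015 × 1.7 / (√0.0023) = 0.5317.
Trying y = 0.802 m: A R^(2/3) = 0.4236 — short.
Trying y = 0.953 m: A R^(2/3) = 0.5315 — close enough.

y_n = 0.953 m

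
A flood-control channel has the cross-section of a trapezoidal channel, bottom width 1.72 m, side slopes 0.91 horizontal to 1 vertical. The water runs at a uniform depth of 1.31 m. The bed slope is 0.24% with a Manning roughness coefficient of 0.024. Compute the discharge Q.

With bottom width b = 1.72 m and side slope z = 0.91: A = (b + zy)y = (1.72 + 0.91×1.31)×1.31 = 3.815 m²; P = b + 2y√(1+z²) = 1.72 + 2×1.31×1.352 = 5.262 m.
Hydraulic radius R = A/P = 3.815/5.262 = 0.7249 m.
Manning's equation: Q = (1/n) A R^(2/3) S^(1/2) = (1/0.024) × 3.815 × 0.7249^(2/3) × 0.0024^(1/2) = 6.28 m³/s.

Q = 6.28 m³/s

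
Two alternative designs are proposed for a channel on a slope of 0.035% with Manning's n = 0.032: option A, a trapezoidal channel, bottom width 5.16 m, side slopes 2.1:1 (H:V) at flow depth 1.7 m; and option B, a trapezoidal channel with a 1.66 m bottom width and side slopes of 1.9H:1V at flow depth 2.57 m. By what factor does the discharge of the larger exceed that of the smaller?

1.26

Channel A: With bottom width b = 5.16 m and side slope z = 2.1: A = (b + zy)y = (5.16 + 2.1×1.7)×1.7 = 14.84 m²; P = b + 2y√(1+z²) = 5.16 + 2×1.7×2.326 = 13.07 m. Hydraulic radius R = A/P = 14.84/13.07 = 1.136 m. Q_A = (1/0.032)·14.84·1.136^(2/3)·√0.00035 = 9.444 m³/s.
Channel B: With bottom width b = 1.66 m and side slope z = 1.9: A = (b + zy)y = (1.66 + 1.9×2.57)×2.57 = 16.82 m²; P = b + 2y√(1+z²) = 1.66 + 2×2.57×2.147 = 12.7 m. Hydraulic radius R = A/P = 16.82/12.7 = 1.324 m. Q_B = (1/0.032)·16.82·1.324^(2/3)·√0.00035 = 11.86 m³/s.
The larger discharge is 11.86 m³/s and the smaller is 9.444 m³/s; the ratio is 1.26.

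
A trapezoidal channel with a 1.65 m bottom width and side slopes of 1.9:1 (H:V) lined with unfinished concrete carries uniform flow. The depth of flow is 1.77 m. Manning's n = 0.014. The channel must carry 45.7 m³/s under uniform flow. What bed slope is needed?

With bottom width b = 1.65 m and side slope z = 1.9: A = (b + zy)y = (1.65 + 1.9×1.77)×1.77 = 8.873 m²; P = b + 2y√(1+z²) = 1.65 + 2×1.77×2.147 = 9.251 m.
Hydraulic radius R = A/P = 8.873/9.251 = 0.9592 m.
From Manning's equation, S = [nQ / (1 A R^(2/3))]² = [0.014 × 45.7 / (1 × 8.873 × 0.9592^(2/3))]² = 0.0055.

S = 0.0055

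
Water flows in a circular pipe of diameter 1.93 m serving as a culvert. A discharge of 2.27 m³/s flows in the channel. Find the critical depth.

At critical depth, Q² T / (g A³) = 1, i.e. A³/T = Q²/g = 2.27²/9.81 = 0.5253.
Trying y = 0.505 m: A³/T = 0.1337 — short.
Trying y = 0.719 m: A³/T = 0.5249 — matches.

y_c = 0.719 m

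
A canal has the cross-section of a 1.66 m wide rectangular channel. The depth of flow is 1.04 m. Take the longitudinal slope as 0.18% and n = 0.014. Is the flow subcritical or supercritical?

Flow area A = b·y = 1.66 × 1.04 = 1.726 m². Wetted perimeter P = b + 2y = 1.66 + 2×1.04 = 3.74 m.
Hydraulic radius R = A/P = 1.726/3.74 = 0.4616 m.
V = (1/n) R^(2/3) √S = (1/0.014) × 0.4616^(2/3) × √0.0018 = 1.81 m/s. Hydraulic depth D_h = A/T = 1.726/1.66 = 1.04 m.
Froude number Fr = V/√(g·D_h) = 1.81/√(9.81×1.04) = 0.567, which is less than 1, so the flow is subcritical.

subcritical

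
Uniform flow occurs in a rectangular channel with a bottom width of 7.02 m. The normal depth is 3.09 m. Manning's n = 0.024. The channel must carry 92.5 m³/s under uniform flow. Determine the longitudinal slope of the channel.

Flow area A = b·y = 7.02 × 3.09 = 21.69 m². Wetted perimeter P = b + 2y = 7.02 + 2×3.09 = 13.2 m.
Hydraulic radius R = A/P = 21.69/13.2 = 1.643 m.
From Manning's equation, S = [nQ / (1 A R^(2/3))]² = [0.024 × 92.5 / (1 × 21.69 × 1.643^(2/3))]² = 0.0054.

S = 0.0054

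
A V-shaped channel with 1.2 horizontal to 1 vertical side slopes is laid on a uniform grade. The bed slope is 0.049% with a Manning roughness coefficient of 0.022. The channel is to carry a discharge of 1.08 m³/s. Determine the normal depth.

y_n = 1.22 m

Manning's equation rearranged: A R^(2/3) = nQ / (1·√S) = 0.022 × 1.08 / (√0.00049) = 1.073.
Try y = 0.947 m: A R^(2/3) = 0.5484 — too small.
Try y = 1.22 m: A R^(2/3) = 1.078 — close enough.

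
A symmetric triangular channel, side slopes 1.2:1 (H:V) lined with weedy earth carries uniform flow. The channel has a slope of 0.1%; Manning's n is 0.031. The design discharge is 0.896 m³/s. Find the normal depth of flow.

y_n = 1.13 m

Manning's equation rearranged: A R^(2/3) = nQ / (1·√S) = 0.031 × 0.896 / (√0.001) = 0.8784.
Try y = 0.857 m: A R^(2/3) = 0.4202 — short.
Try y = 1.43 m: A R^(2/3) = 1.646 — over.
Try y = 1.13 m: A R^(2/3) = 0.8784 — close enough.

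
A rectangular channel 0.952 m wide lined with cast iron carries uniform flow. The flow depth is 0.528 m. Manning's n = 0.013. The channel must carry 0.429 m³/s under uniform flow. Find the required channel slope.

S = 0.00078

Flow area A = b·y = 0.952 × 0.528 = 0.5027 m². Wetted perimeter P = b + 2y = 0.952 + 2×0.528 = 2.008 m.
Hydraulic radius R = A/P = 0.5027/2.008 = 0.2503 m.
From Manning's equation, S = [nQ / (1 A R^(2/3))]² = [0.013 × 0.429 / (1 × 0.5027 × 0.2503^(2/3))]² = 0.00078.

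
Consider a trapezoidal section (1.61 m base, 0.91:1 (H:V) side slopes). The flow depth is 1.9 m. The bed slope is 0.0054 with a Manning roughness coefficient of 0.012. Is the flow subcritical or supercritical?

supercritical

With bottom width b = 1.61 m and side slope z = 0.91: A = (b + zy)y = (1.61 + 0.91×1.9)×1.9 = 6.344 m²; P = b + 2y√(1+z²) = 1.61 + 2×1.9×1.352 = 6.748 m.
Hydraulic radius R = A/P = 6.344/6.748 = 0.9402 m.
V = (1/n) R^(2/3) √S = (1/0.012) × 0.9402^(2/3) × √0.0054 = 5.877 m/s. Hydraulic depth D_h = A/T = 6.344/5.068 = 1.252 m.
Froude number Fr = V/√(g·D_h) = 5.877/√(9.81×1.252) = 1.68, which is greater than 1, so the flow is supercritical.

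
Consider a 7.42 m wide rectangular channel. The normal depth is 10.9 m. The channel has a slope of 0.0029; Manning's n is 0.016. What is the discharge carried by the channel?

Q = 537 m³/s

Flow area A = b·y = 7.42 × 10.9 = 80.88 m². Wetted perimeter P = b + 2y = 7.42 + 2×10.9 = 29.22 m.
Hydraulic radius R = A/P = 80.88/29.22 = 2.768 m.
Manning's equation: Q = (1/n) A R^(2/3) S^(1/2) = (1/0.016) × 80.88 × 2.768^(2/3) × 0.0029^(1/2) = 537 m³/s.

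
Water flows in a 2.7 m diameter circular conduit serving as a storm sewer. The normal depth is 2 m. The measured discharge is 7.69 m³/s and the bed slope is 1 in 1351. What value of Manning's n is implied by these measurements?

For a circular section of diameter D = 2.7 m at depth y = 2 m, the central angle is θ = 2 arccos(1 − 2y/D) = 4.146 rad. Then A = (D²/8)(θ − sin θ) = 4.547 m² and P = Dθ/2 = 5.597 m.
Hydraulic radius R = A/P = 4.547/5.597 = 0.8124 m.
Rearranging Manning's equation: n = (1/Q) A R^(2/3) S^(1/2) = (1/7.69) × 4.547 × 0.8124^(2/3) × √0.0007402 = 0.014.

n = 0.014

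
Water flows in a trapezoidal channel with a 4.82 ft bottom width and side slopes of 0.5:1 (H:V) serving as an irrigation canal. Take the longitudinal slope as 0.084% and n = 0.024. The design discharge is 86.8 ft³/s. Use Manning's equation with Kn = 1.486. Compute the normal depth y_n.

y_n = 4.28 ft

Manning's equation rearranged: A R^(2/3) = nQ / (1.486·√S) = 0.024 × 86.8 / (1.486 × √0.00084) = 48.37.
At y = 3.56 ft: A R^(2/3) = 35.26 — short.
At y = 5.19 ft: A R^(2/3) = 67.89 — over.
At y = 4.28 ft: A R^(2/3) = 48.38 — close enough.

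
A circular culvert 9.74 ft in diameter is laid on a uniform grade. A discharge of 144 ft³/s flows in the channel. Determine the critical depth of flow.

y_c = 2.81 ft

At critical depth, Q² T / (g A³) = 1, i.e. A³/T = Q²/g = 144²/32.2 = 644.
At y = 2.17 ft: A³/T = 233.7 — too small.
At y = 2.81 ft: A³/T = 639.6 — ≈ 644.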